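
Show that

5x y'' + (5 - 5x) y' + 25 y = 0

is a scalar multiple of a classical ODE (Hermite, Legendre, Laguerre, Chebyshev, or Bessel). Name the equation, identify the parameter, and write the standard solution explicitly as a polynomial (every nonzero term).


All three coefficients share the factor 5; dividing through by 5 gives  x y'' + (1 - x) y' + 5 y = 0.
This matches the Laguerre equation x y'' + (1 - x) y' + n y = 0 with n = 5; the polynomial solution is L_5(x).
With y = sum_k a_k x^k, matching x^k gives (k+1)k a_{k+1} + (k+1) a_{k+1} - k a_k + n a_k = 0, i.e. (k+1)^2 a_{k+1} = (k - n) a_k = (k - 5) a_k. The right side vanishes at k = 5, so the series terminates at degree 5.
Standard normalization L_n(0) = 1 gives a_0 = 1. Work upward with a_{k+1} = (k - 5) a_k / (k+1)^2:
  a_1 = (0 - 5)(1) / 1^2 = -5/1 = -5
  a_2 = (1 - 5)(-5) / 2^2 = 20/4 = 5
  a_3 = (2 - 5)(5) / 3^2 = -15/9 = -5/3
  a_4 = (3 - 5)(-5/3) / 4^2 = (10/3)/16 = 5/24
  a_5 = (4 - 5)(5/24) / 5^2 = (-5/24)/25 = -1/120
Hence L_5(x) = -x^5/120 + 5 x^4/24 - 5 x^3/3 + 5 x^2 - 5 x + 1.

L_5(x); series = -x^5/120 + 5 x^4/24 - 5 x^3/3 + 5 x^2 - 5 x + 1


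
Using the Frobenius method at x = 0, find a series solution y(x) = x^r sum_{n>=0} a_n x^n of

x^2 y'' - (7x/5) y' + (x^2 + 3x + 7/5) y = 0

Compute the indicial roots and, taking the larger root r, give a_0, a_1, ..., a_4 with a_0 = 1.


Write in Frobenius form y'' + (p(x)/x) y' + (q(x)/x^2) y = 0:
  p(x) = -7/5,  q(x) = x^2 + 3x + 7/5.
Indicial equation: r(r-1) + (-7/5) r + (7/5) = 0 -> roots r_1 = 7/5, r_2 = 1.
Take r = r_1 = 7/5. Let y(x) = x^r sum_{n>=0} a_n x^n with a_0 = 1.
Substitute y = x^r sum a_n x^n and match x^{r+n}. The recurrence is
  D(n) a_n + 3 a_{n-1} + 1 a_{n-2} = 0,  where D(n) = (r+n)(r+n-1) + (-7/5)(r+n) + (7/5).
  a_n = [-3 a_{n-1} - 1 a_{n-2}] / D(n).
Since the indicial polynomial factors as (r - r_1)(r - r_2), D(n) = (r_1 + n - r_1)(r_1 + n - r_2) = n(n + 2/5).
Evaluating step by step (a_0 = 1):
  n = 1: D(1) = 1(1 + 2/5) = 7/5; numerator = -3(1) = -3; a_1 = (-3)/(7/5) = -15/7
  n = 2: D(2) = 2(2 + 2/5) = 24/5; numerator = -3(-15/7) - 1(1) = 38/7; a_2 = (38/7)/(24/5) = 95/84
  n = 3: D(3) = 3(3 + 2/5) = 51/5; numerator = -3(95/84) - 1(-15/7) = -5/4; a_3 = (-5/4)/(51/5) = -25/204
  n = 4: D(4) = 4(4 + 2/5) = 88/5; numerator = -3(-25/204) - 1(95/84) = -545/714; a_4 = (-545/714)/(88/5) = -2725/62832

r = 7/5; a_0 = 1; a_1 = -15/7; a_2 = 95/84; a_3 = -25/204; a_4 = -2725/62832


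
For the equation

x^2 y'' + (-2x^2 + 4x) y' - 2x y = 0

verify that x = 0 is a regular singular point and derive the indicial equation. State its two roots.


Divide by x^2 to reach normal form y'' + P_1(x) y' + P_2(x) y = 0 with P_1(x) = -2 + 4/x and P_2(x) = -2/x.
x = 0 is a singular point because the y'-coefficient -2 + 4/x has a pole at x = 0 and the y-coefficient -2/x has a pole at x = 0.
It is a regular singular point because x P_1(x) = p(x) = 4 - 2x and x^2 P_2(x) = q(x) = -2x are polynomials, hence analytic at x = 0.
p(0) = 4,  q(0) = 0.
Indicial equation: r(r-1) + p(0) r + q(0) = 0, i.e. r^2 + (p(0) - 1) r + q(0) = 0, i.e. r^2 + 3 r = 0.
Discriminant: (3)^2 - 4(0) = 9, so r = (-3 ± 3)/2.
Solving: r_1 = 0, r_2 = -3.

indicial: r^2 + 3 r = 0; roots r_1 = 0, r_2 = -3


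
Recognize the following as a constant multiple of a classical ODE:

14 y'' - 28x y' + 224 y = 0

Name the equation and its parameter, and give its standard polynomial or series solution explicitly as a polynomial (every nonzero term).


All three coefficients share the factor 14; dividing through by 14 gives  y'' - 2x y' + 16 y = 0.
This matches the Hermite equation y'' - 2x y' + 2n y = 0 with 2n = 16, so n = 8; the polynomial solution is H_8(x).
With y = sum_k a_k x^k, matching x^k gives (k+2)(k+1) a_{k+2} = 2(k - n) a_k = 2(k - 8) a_k. The right side vanishes at k = 8, so the series with the parity of 8 terminates at degree 8.
Standard normalization: leading coefficient of H_n is 2^n, so a_8 = 2^8 = 256. Work downward with a_k = (k+1)(k+2) a_{k+2} / (2(k - n)):
  a_6 = (7)(8)(256) / (2(6 - 8)) = 14336/(-4) = -3584
  a_4 = (5)(6)(-3584) / (2(4 - 8)) = -107520/(-8) = 13440
  a_2 = (3)(4)(13440) / (2(2 - 8)) = 161280/(-12) = -13440
  a_0 = (1)(2)(-13440) / (2(0 - 8)) = -26880/(-16) = 1680
Hence H_8(x) = 256 x^8 - 3584 x^6 + 13440 x^4 - 13440 x^2 + 1680.

H_8(x); series = 256 x^8 - 3584 x^6 + 13440 x^4 - 13440 x^2 + 1680


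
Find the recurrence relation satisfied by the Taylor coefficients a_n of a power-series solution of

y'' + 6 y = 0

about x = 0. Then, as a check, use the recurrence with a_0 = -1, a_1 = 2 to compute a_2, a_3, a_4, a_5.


Substitute y = sum_n a_n x^n into y'' + (const) y = 0.
y''(x) = sum_{n>=0} (n+2)(n+1) a_{n+2} x^n.
The ODE becomes sum_n [(n+2)(n+1) a_{n+2} + 6 a_n] x^n = 0.
Setting each coefficient to zero gives the recurrence:
  (n+2)(n+1) a_{n+2} + 6 a_n = 0,
  a_{n+2} = -6 / ((n+1)(n+2)) a_n.

Check with a_0 = -1, a_1 = 2 (apply the recurrence for n = 0, 1, 2, 3): a_0 = -1, a_1 = 2, a_2 = 3, a_3 = -2, a_4 = -3/2, a_5 = 3/5.

a_{n+2} = -6/((n+1)(n+2)) * a_n; check: a_0 = -1, a_1 = 2, a_2 = 3, a_3 = -2, a_4 = -3/2, a_5 = 3/5


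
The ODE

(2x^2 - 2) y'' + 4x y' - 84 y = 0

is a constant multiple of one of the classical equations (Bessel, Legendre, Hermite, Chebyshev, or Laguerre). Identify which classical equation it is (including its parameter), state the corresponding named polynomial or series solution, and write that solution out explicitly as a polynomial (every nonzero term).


All three coefficients share the factor -2; dividing through by -2 gives  (1 - x^2) y'' - 2x y' + 42 y = 0.
This matches the Legendre equation (1 - x^2) y'' - 2x y' + n(n+1) y = 0 (note the -2x y' term) with n(n+1) = 42, so n = 6; the polynomial solution is P_6(x).
With y = sum_k a_k x^k, matching x^k gives (k+2)(k+1) a_{k+2} = [k(k+1) - n(n+1)] a_k = (k - 6)(k + 7) a_k. The right side vanishes at k = 6, so the series with the parity of 6 terminates at degree 6.
Standard normalization (P_n(1) = 1): leading coefficient (2n)!/(2^n (n!)^2) = 479001600/(64*518400) = 231/16, so a_6 = 231/16. Work downward with a_k = (k+1)(k+2) a_{k+2} / ((k - 6)(k + 7)):
  a_4 = (5)(6)(231/16) / ((4 - 6)(4 + 7)) = (3465/8)/(-22) = -315/16
  a_2 = (3)(4)(-315/16) / ((2 - 6)(2 + 7)) = (-945/4)/(-36) = 105/16
  a_0 = (1)(2)(105/16) / ((0 - 6)(0 + 7)) = (105/8)/(-42) = -5/16
Hence P_6(x) = 231 x^6/16 - 315 x^4/16 + 105 x^2/16 - 5/16.

P_6(x); series = 231 x^6/16 - 315 x^4/16 + 105 x^2/16 - 5/16


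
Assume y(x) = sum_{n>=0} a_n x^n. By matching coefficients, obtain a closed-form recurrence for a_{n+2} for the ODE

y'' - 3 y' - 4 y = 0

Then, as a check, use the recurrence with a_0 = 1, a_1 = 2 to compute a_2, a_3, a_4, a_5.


Substitute y = sum_n a_n x^n.
y''(x) has coefficient (n+2)(n+1) a_{n+2} at x^n;
-3 y'(x) has coefficient -3 (n+1) a_{n+1} at x^n;
-4 y(x) has coefficient -4 a_n at x^n.
Matching x^n: (n+2)(n+1) a_{n+2} - 3 (n+1) a_{n+1} - 4 a_n = 0.
Thus a_{n+2} = [3 (n+1) a_{n+1} + 4 a_n] / ((n+1)(n+2)).

Check with a_0 = 1, a_1 = 2 (apply the recurrence for n = 0, 1, 2, 3): a_0 = 1, a_1 = 2, a_2 = 5, a_3 = 19/3, a_4 = 77/12, a_5 = 307/60.

a_(n+2) = [3 (n+1) a_(n+1) + 4 a_n] / ((n+1)(n+2)); check: a_0 = 1, a_1 = 2, a_2 = 5, a_3 = 19/3, a_4 = 77/12, a_5 = 307/60


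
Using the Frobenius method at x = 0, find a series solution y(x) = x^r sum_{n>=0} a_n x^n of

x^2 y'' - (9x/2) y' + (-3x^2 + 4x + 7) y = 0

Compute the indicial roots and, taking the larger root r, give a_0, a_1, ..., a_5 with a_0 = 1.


Write in Frobenius form y'' + (p(x)/x) y' + (q(x)/x^2) y = 0:
  p(x) = -9/2,  q(x) = -3x^2 + 4x + 7.
Indicial equation: r(r-1) + (-9/2) r + (7) = 0 -> roots r_1 = 7/2, r_2 = 2.
Take r = r_1 = 7/2. Let y(x) = x^r sum_{n>=0} a_n x^n with a_0 = 1.
Substitute y = x^r sum a_n x^n and match x^{r+n}. The recurrence is
  D(n) a_n + 4 a_{n-1} - 3 a_{n-2} = 0,  where D(n) = (r+n)(r+n-1) + (-9/2)(r+n) + (7).
  a_n = [-4 a_{n-1} + 3 a_{n-2}] / D(n).
Since the indicial polynomial factors as (r - r_1)(r - r_2), D(n) = (r_1 + n - r_1)(r_1 + n - r_2) = n(n + 3/2).
Evaluating step by step (a_0 = 1):
  n = 1: D(1) = 1(1 + 3/2) = 5/2; numerator = -4(1) = -4; a_1 = (-4)/(5/2) = -8/5
  n = 2: D(2) = 2(2 + 3/2) = 7; numerator = -4(-8/5) + 3(1) = 47/5; a_2 = (47/5)/(7) = 47/35
  n = 3: D(3) = 3(3 + 3/2) = 27/2; numerator = -4(47/35) + 3(-8/5) = -356/35; a_3 = (-356/35)/(27/2) = -712/945
  n = 4: D(4) = 4(4 + 3/2) = 22; numerator = -4(-712/945) + 3(47/35) = 1331/189; a_4 = (1331/189)/(22) = 121/378
  n = 5: D(5) = 5(5 + 3/2) = 65/2; numerator = -4(121/378) + 3(-712/945) = -478/135; a_5 = (-478/135)/(65/2) = -956/8775

r = 7/2; a_0 = 1; a_1 = -8/5; a_2 = 47/35; a_3 = -712/945; a_4 = 121/378; a_5 = -956/8775


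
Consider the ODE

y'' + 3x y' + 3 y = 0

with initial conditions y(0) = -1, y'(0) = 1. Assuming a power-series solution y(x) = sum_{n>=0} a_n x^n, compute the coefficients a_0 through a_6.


Ansatz: y(x) = sum_{n>=0} a_n x^n, so y'(x) = sum_{n>=1} n a_n x^(n-1) and y''(x) = sum_{n>=2} n(n-1) a_n x^(n-2).
Substitute into P(x) y'' + Q(x) y' + R(x) y = 0 with P(x) = 1, Q(x) = 3x, R(x) = 3, and match powers of x.
Initial conditions: a_0 = -1, a_1 = 1.
Setting the coefficient of each power of x to zero and solving order by order (substituting the coefficients already found):
  x^0: 2 a_2 + 3 a_0 = 0  ->  2 a_2 = -3 a_0 = 3  ->  a_2 = 3/2
  x^1: 6 a_3 + 6 a_1 = 0  ->  6 a_3 = -6 a_1 = -6  ->  a_3 = -1
  x^2: 12 a_4 + 9 a_2 = 0  ->  12 a_4 = -9 a_2 = -27/2  ->  a_4 = -9/8
  x^3: 20 a_5 + 12 a_3 = 0  ->  20 a_5 = -12 a_3 = 12  ->  a_5 = 3/5
  x^4: 30 a_6 + 15 a_4 = 0  ->  30 a_6 = -15 a_4 = 135/8  ->  a_6 = 9/16
Truncated series: y(x) = -1 + x + (3/2) x^2 - x^3 - (9/8) x^4 + (3/5) x^5 + (9/16) x^6 + O(x^7).

a_0 = -1; a_1 = 1; a_2 = 3/2; a_3 = -1; a_4 = -9/8; a_5 = 3/5; a_6 = 9/16


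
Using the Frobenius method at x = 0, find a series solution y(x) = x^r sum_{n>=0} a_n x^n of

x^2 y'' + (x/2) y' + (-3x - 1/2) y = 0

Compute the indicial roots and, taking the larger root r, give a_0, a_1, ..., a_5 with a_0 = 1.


Write in Frobenius form y'' + (p(x)/x) y' + (q(x)/x^2) y = 0:
  p(x) = 1/2,  q(x) = -3x - 1/2.
Indicial equation: r(r-1) + (1/2) r + (-1/2) = 0 -> roots r_1 = 1, r_2 = -1/2.
Take r = r_1 = 1. Let y(x) = x^r sum_{n>=0} a_n x^n with a_0 = 1.
Substitute y = x^r sum a_n x^n and match x^{r+n}. The recurrence is
  D(n) a_n - 3 a_{n-1} = 0,  where D(n) = (r+n)(r+n-1) + (1/2)(r+n) + (-1/2).
  a_n = 3 / D(n) * a_{n-1}.
Since the indicial polynomial factors as (r - r_1)(r - r_2), D(n) = (r_1 + n - r_1)(r_1 + n - r_2) = n(n + 3/2).
Evaluating step by step (a_0 = 1):
  n = 1: D(1) = 1(1 + 3/2) = 5/2; numerator = 3(1) = 3; a_1 = (3)/(5/2) = 6/5
  n = 2: D(2) = 2(2 + 3/2) = 7; numerator = 3(6/5) = 18/5; a_2 = (18/5)/(7) = 18/35
  n = 3: D(3) = 3(3 + 3/2) = 27/2; numerator = 3(18/35) = 54/35; a_3 = (54/35)/(27/2) = 4/35
  n = 4: D(4) = 4(4 + 3/2) = 22; numerator = 3(4/35) = 12/35; a_4 = (12/35)/(22) = 6/385
  n = 5: D(5) = 5(5 + 3/2) = 65/2; numerator = 3(6/385) = 18/385; a_5 = (18/385)/(65/2) = 36/25025

r = 1; a_0 = 1; a_1 = 6/5; a_2 = 18/35; a_3 = 4/35; a_4 = 6/385; a_5 = 36/25025


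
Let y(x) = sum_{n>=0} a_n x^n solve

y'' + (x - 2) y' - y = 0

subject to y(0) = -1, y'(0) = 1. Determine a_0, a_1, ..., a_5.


Ansatz: y(x) = sum_{n>=0} a_n x^n, so y'(x) = sum_{n>=1} n a_n x^(n-1) and y''(x) = sum_{n>=2} n(n-1) a_n x^(n-2).
Substitute into P(x) y'' + Q(x) y' + R(x) y = 0 with P(x) = 1, Q(x) = x - 2, R(x) = -1, and match powers of x.
Initial conditions: a_0 = -1, a_1 = 1.
Setting the coefficient of each power of x to zero and solving order by order (substituting the coefficients already found):
  x^0: 2 a_2 - 2 a_1 - a_0 = 0  ->  2 a_2 = 2 a_1 + a_0 = 1  ->  a_2 = 1/2
  x^1: 6 a_3 - 4 a_2 = 0  ->  6 a_3 = 4 a_2 = 2  ->  a_3 = 1/3
  x^2: 12 a_4 - 6 a_3 + a_2 = 0  ->  12 a_4 = 6 a_3 - a_2 = 3/2  ->  a_4 = 1/8
  x^3: 20 a_5 - 8 a_4 + 2 a_3 = 0  ->  20 a_5 = 8 a_4 - 2 a_3 = 1/3  ->  a_5 = 1/60
Truncated series: y(x) = -1 + x + (1/2) x^2 + (1/3) x^3 + (1/8) x^4 + (1/60) x^5 + O(x^6).

a_0 = -1; a_1 = 1; a_2 = 1/2; a_3 = 1/3; a_4 = 1/8; a_5 = 1/60


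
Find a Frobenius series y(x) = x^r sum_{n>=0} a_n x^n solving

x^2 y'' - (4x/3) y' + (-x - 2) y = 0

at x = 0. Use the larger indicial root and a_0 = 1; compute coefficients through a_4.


Write in Frobenius form y'' + (p(x)/x) y' + (q(x)/x^2) y = 0:
  p(x) = -4/3,  q(x) = -x - 2.
Indicial equation: r(r-1) + (-4/3) r + (-2) = 0 -> roots r_1 = 3, r_2 = -2/3.
Take r = r_1 = 3. Let y(x) = x^r sum_{n>=0} a_n x^n with a_0 = 1.
Substitute y = x^r sum a_n x^n and match x^{r+n}. The recurrence is
  D(n) a_n - 1 a_{n-1} = 0,  where D(n) = (r+n)(r+n-1) + (-4/3)(r+n) + (-2).
  a_n = 1 / D(n) * a_{n-1}.
Since the indicial polynomial factors as (r - r_1)(r - r_2), D(n) = (r_1 + n - r_1)(r_1 + n - r_2) = n(n + 11/3).
Evaluating step by step (a_0 = 1):
  n = 1: D(1) = 1(1 + 11/3) = 14/3; numerator = 1(1) = 1; a_1 = (1)/(14/3) = 3/14
  n = 2: D(2) = 2(2 + 11/3) = 34/3; numerator = 1(3/14) = 3/14; a_2 = (3/14)/(34/3) = 9/476
  n = 3: D(3) = 3(3 + 11/3) = 20; numerator = 1(9/476) = 9/476; a_3 = (9/476)/(20) = 9/9520
  n = 4: D(4) = 4(4 + 11/3) = 92/3; numerator = 1(9/9520) = 9/9520; a_4 = (9/9520)/(92/3) = 27/875840

r = 3; a_0 = 1; a_1 = 3/14; a_2 = 9/476; a_3 = 9/9520; a_4 = 27/875840


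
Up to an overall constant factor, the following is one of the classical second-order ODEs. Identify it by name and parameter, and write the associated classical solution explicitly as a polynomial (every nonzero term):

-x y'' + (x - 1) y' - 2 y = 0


All three coefficients share the factor -1; dividing through by -1 gives  x y'' + (1 - x) y' + 2 y = 0.
This matches the Laguerre equation x y'' + (1 - x) y' + n y = 0 with n = 2; the polynomial solution is L_2(x).
With y = sum_k a_k x^k, matching x^k gives (k+1)k a_{k+1} + (k+1) a_{k+1} - k a_k + n a_k = 0, i.e. (k+1)^2 a_{k+1} = (k - n) a_k = (k - 2) a_k. The right side vanishes at k = 2, so the series terminates at degree 2.
Standard normalization L_n(0) = 1 gives a_0 = 1. Work upward with a_{k+1} = (k - 2) a_k / (k+1)^2:
  a_1 = (0 - 2)(1) / 1^2 = -2/1 = -2
  a_2 = (1 - 2)(-2) / 2^2 = 2/4 = 1/2
Hence L_2(x) = x^2/2 - 2 x + 1.

L_2(x); series = x^2/2 - 2 x + 1


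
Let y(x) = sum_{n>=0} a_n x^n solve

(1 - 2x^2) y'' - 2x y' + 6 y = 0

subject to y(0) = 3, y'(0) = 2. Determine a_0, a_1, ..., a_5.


Ansatz: y(x) = sum_{n>=0} a_n x^n, so y'(x) = sum_{n>=1} n a_n x^(n-1) and y''(x) = sum_{n>=2} n(n-1) a_n x^(n-2).
Substitute into P(x) y'' + Q(x) y' + R(x) y = 0 with P(x) = 1 - 2x^2, Q(x) = -2x, R(x) = 6, and match powers of x.
Initial conditions: a_0 = 3, a_1 = 2.
Setting the coefficient of each power of x to zero and solving order by order (substituting the coefficients already found):
  x^0: 2 a_2 + 6 a_0 = 0  ->  2 a_2 = -6 a_0 = -18  ->  a_2 = -9
  x^1: 6 a_3 + 4 a_1 = 0  ->  6 a_3 = -4 a_1 = -8  ->  a_3 = -4/3
  x^2: 12 a_4 - 2 a_2 = 0  ->  12 a_4 = 2 a_2 = -18  ->  a_4 = -3/2
  x^3: 20 a_5 - 12 a_3 = 0  ->  20 a_5 = 12 a_3 = -16  ->  a_5 = -4/5
Truncated series: y(x) = 3 + 2 x - 9 x^2 - (4/3) x^3 - (3/2) x^4 - (4/5) x^5 + O(x^6).

a_0 = 3; a_1 = 2; a_2 = -9; a_3 = -4/3; a_4 = -3/2; a_5 = -4/5


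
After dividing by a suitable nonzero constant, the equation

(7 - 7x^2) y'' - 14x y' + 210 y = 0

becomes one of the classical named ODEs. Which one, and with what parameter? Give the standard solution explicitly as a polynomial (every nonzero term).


All three coefficients share the factor 7; dividing through by 7 gives  (1 - x^2) y'' - 2x y' + 30 y = 0.
This matches the Legendre equation (1 - x^2) y'' - 2x y' + n(n+1) y = 0 (note the -2x y' term) with n(n+1) = 30, so n = 5; the polynomial solution is P_5(x).
With y = sum_k a_k x^k, matching x^k gives (k+2)(k+1) a_{k+2} = [k(k+1) - n(n+1)] a_k = (k - 5)(k + 6) a_k. The right side vanishes at k = 5, so the series with the parity of 5 terminates at degree 5.
Standard normalization (P_n(1) = 1): leading coefficient (2n)!/(2^n (n!)^2) = 3628800/(32*14400) = 63/8, so a_5 = 63/8. Work downward with a_k = (k+1)(k+2) a_{k+2} / ((k - 5)(k + 6)):
  a_3 = (4)(5)(63/8) / ((3 - 5)(3 + 6)) = (315/2)/(-18) = -35/4
  a_1 = (2)(3)(-35/4) / ((1 - 5)(1 + 6)) = (-105/2)/(-28) = 15/8
Hence P_5(x) = 63 x^5/8 - 35 x^3/4 + 15 x/8.

P_5(x); series = 63 x^5/8 - 35 x^3/4 + 15 x/8


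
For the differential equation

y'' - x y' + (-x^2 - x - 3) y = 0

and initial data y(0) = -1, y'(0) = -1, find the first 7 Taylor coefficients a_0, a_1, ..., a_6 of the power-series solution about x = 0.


Ansatz: y(x) = sum_{n>=0} a_n x^n, so y'(x) = sum_{n>=1} n a_n x^(n-1) and y''(x) = sum_{n>=2} n(n-1) a_n x^(n-2).
Substitute into P(x) y'' + Q(x) y' + R(x) y = 0 with P(x) = 1, Q(x) = -x, R(x) = -x^2 - x - 3, and match powers of x.
Initial conditions: a_0 = -1, a_1 = -1.
Setting the coefficient of each power of x to zero and solving order by order (substituting the coefficients already found):
  x^0: 2 a_2 - 3 a_0 = 0  ->  2 a_2 = 3 a_0 = -3  ->  a_2 = -3/2
  x^1: 6 a_3 - 4 a_1 - a_0 = 0  ->  6 a_3 = 4 a_1 + a_0 = -5  ->  a_3 = -5/6
  x^2: 12 a_4 - 5 a_2 - a_1 - a_0 = 0  ->  12 a_4 = 5 a_2 + a_1 + a_0 = -19/2  ->  a_4 = -19/24
  x^3: 20 a_5 - 6 a_3 - a_2 - a_1 = 0  ->  20 a_5 = 6 a_3 + a_2 + a_1 = -15/2  ->  a_5 = -3/8
  x^4: 30 a_6 - 7 a_4 - a_3 - a_2 = 0  ->  30 a_6 = 7 a_4 + a_3 + a_2 = -63/8  ->  a_6 = -21/80
Truncated series: y(x) = -1 - x - (3/2) x^2 - (5/6) x^3 - (19/24) x^4 - (3/8) x^5 - (21/80) x^6 + O(x^7).

a_0 = -1; a_1 = -1; a_2 = -3/2; a_3 = -5/6; a_4 = -19/24; a_5 = -3/8; a_6 = -21/80


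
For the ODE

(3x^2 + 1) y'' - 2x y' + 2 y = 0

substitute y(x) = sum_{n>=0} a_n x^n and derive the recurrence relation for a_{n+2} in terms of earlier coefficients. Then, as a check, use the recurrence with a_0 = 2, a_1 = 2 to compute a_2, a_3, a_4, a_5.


Substitute y = sum_n a_n x^n.
(1 + 3 x^2) y'' contributes (n+2)(n+1) a_{n+2} + 3 n(n-1) a_n at x^n.
-2 x y'(x) contributes -2 n a_n at x^n.
2 y(x) contributes 2 a_n at x^n.
Matching x^n: (n+2)(n+1) a_{n+2} + (3 n(n-1) - 2 n + 2) a_n = 0.
Thus a_{n+2} = (-3 n(n-1) + 2 n - 2) / ((n+1)(n+2)) * a_n.

Check with a_0 = 2, a_1 = 2 (apply the recurrence for n = 0, 1, 2, 3): a_0 = 2, a_1 = 2, a_2 = -2, a_3 = 0, a_4 = 2/3, a_5 = 0.

a_(n+2) = (-3 n(n-1) + 2 n - 2) / ((n+1)(n+2)) * a_n; check: a_0 = 2, a_1 = 2, a_2 = -2, a_3 = 0, a_4 = 2/3, a_5 = 0


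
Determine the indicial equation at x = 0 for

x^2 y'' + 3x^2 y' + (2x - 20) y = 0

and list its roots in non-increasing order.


Divide by x^2 to reach normal form y'' + P_1(x) y' + P_2(x) y = 0 with P_1(x) = 3 and P_2(x) = 2/x - 20/x^2.
x = 0 is a singular point because the y-coefficient 2/x - 20/x^2 has a pole at x = 0.
It is a regular singular point because x P_1(x) = p(x) = 3x and x^2 P_2(x) = q(x) = 2x - 20 are polynomials, hence analytic at x = 0.
p(0) = 0,  q(0) = -20.
Indicial equation: r(r-1) + p(0) r + q(0) = 0, i.e. r^2 + (p(0) - 1) r + q(0) = 0, i.e. r^2 - 1 r - 20 = 0.
Discriminant: (-1)^2 - 4(-20) = 81, so r = (1 ± 9)/2.
Solving: r_1 = 5, r_2 = -4.

indicial: r^2 - 1 r - 20 = 0; roots r_1 = 5, r_2 = -4


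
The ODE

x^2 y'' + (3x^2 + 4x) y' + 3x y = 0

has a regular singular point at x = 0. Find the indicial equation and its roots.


Divide by x^2 to reach normal form y'' + P_1(x) y' + P_2(x) y = 0 with P_1(x) = 3 + 4/x and P_2(x) = 3/x.
x = 0 is a singular point because the y'-coefficient 3 + 4/x has a pole at x = 0 and the y-coefficient 3/x has a pole at x = 0.
It is a regular singular point because x P_1(x) = p(x) = 3x + 4 and x^2 P_2(x) = q(x) = 3x are polynomials, hence analytic at x = 0.
p(0) = 4,  q(0) = 0.
Indicial equation: r(r-1) + p(0) r + q(0) = 0, i.e. r^2 + (p(0) - 1) r + q(0) = 0, i.e. r^2 + 3 r = 0.
Discriminant: (3)^2 - 4(0) = 9, so r = (-3 ± 3)/2.
Solving: r_1 = 0, r_2 = -3.

indicial: r^2 + 3 r = 0; roots r_1 = 0, r_2 = -3


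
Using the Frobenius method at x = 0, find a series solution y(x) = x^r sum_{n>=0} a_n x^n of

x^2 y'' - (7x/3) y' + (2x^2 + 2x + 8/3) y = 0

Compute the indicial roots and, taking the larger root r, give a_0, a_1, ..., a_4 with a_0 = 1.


Write in Frobenius form y'' + (p(x)/x) y' + (q(x)/x^2) y = 0:
  p(x) = -7/3,  q(x) = 2x^2 + 2x + 8/3.
Indicial equation: r(r-1) + (-7/3) r + (8/3) = 0 -> roots r_1 = 2, r_2 = 4/3.
Take r = r_1 = 2. Let y(x) = x^r sum_{n>=0} a_n x^n with a_0 = 1.
Substitute y = x^r sum a_n x^n and match x^{r+n}. The recurrence is
  D(n) a_n + 2 a_{n-1} + 2 a_{n-2} = 0,  where D(n) = (r+n)(r+n-1) + (-7/3)(r+n) + (8/3).
  a_n = [-2 a_{n-1} - 2 a_{n-2}] / D(n).
Since the indicial polynomial factors as (r - r_1)(r - r_2), D(n) = (r_1 + n - r_1)(r_1 + n - r_2) = n(n + 2/3).
Evaluating step by step (a_0 = 1):
  n = 1: D(1) = 1(1 + 2/3) = 5/3; numerator = -2(1) = -2; a_1 = (-2)/(5/3) = -6/5
  n = 2: D(2) = 2(2 + 2/3) = 16/3; numerator = -2(-6/5) - 2(1) = 2/5; a_2 = (2/5)/(16/3) = 3/40
  n = 3: D(3) = 3(3 + 2/3) = 11; numerator = -2(3/40) - 2(-6/5) = 9/4; a_3 = (9/4)/(11) = 9/44
  n = 4: D(4) = 4(4 + 2/3) = 56/3; numerator = -2(9/44) - 2(3/40) = -123/220; a_4 = (-123/220)/(56/3) = -369/12320

r = 2; a_0 = 1; a_1 = -6/5; a_2 = 3/40; a_3 = 9/44; a_4 = -369/12320


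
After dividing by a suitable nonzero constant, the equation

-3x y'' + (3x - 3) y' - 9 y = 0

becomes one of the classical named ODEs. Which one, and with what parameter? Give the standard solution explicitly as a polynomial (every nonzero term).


All three coefficients share the factor -3; dividing through by -3 gives  x y'' + (1 - x) y' + 3 y = 0.
This matches the Laguerre equation x y'' + (1 - x) y' + n y = 0 with n = 3; the polynomial solution is L_3(x).
With y = sum_k a_k x^k, matching x^k gives (k+1)k a_{k+1} + (k+1) a_{k+1} - k a_k + n a_k = 0, i.e. (k+1)^2 a_{k+1} = (k - n) a_k = (k - 3) a_k. The right side vanishes at k = 3, so the series terminates at degree 3.
Standard normalization L_n(0) = 1 gives a_0 = 1. Work upward with a_{k+1} = (k - 3) a_k / (k+1)^2:
  a_1 = (0 - 3)(1) / 1^2 = -3/1 = -3
  a_2 = (1 - 3)(-3) / 2^2 = 6/4 = 3/2
  a_3 = (2 - 3)(3/2) / 3^2 = (-3/2)/9 = -1/6
Hence L_3(x) = -x^3/6 + 3 x^2/2 - 3 x + 1.

L_3(x); series = -x^3/6 + 3 x^2/2 - 3 x + 1


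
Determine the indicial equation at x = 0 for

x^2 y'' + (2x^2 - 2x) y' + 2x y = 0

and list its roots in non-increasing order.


Divide by x^2 to reach normal form y'' + P_1(x) y' + P_2(x) y = 0 with P_1(x) = 2 - 2/x and P_2(x) = 2/x.
x = 0 is a singular point because the y'-coefficient 2 - 2/x has a pole at x = 0 and the y-coefficient 2/x has a pole at x = 0.
It is a regular singular point because x P_1(x) = p(x) = 2x - 2 and x^2 P_2(x) = q(x) = 2x are polynomials, hence analytic at x = 0.
p(0) = -2,  q(0) = 0.
Indicial equation: r(r-1) + p(0) r + q(0) = 0, i.e. r^2 + (p(0) - 1) r + q(0) = 0, i.e. r^2 - 3 r = 0.
Discriminant: (-3)^2 - 4(0) = 9, so r = (3 ± 3)/2.
Solving: r_1 = 3, r_2 = 0.

indicial: r^2 - 3 r = 0; roots r_1 = 3, r_2 = 0


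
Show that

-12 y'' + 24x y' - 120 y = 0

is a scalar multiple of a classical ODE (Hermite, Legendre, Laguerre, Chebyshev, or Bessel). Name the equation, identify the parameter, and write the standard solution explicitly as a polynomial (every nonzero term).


All three coefficients share the factor -12; dividing through by -12 gives  y'' - 2x y' + 10 y = 0.
This matches the Hermite equation y'' - 2x y' + 2n y = 0 with 2n = 10, so n = 5; the polynomial solution is H_5(x).
With y = sum_k a_k x^k, matching x^k gives (k+2)(k+1) a_{k+2} = 2(k - n) a_k = 2(k - 5) a_k. The right side vanishes at k = 5, so the series with the parity of 5 terminates at degree 5.
Standard normalization: leading coefficient of H_n is 2^n, so a_5 = 2^5 = 32. Work downward with a_k = (k+1)(k+2) a_{k+2} / (2(k - n)):
  a_3 = (4)(5)(32) / (2(3 - 5)) = 640/(-4) = -160
  a_1 = (2)(3)(-160) / (2(1 - 5)) = -960/(-8) = 120
Hence H_5(x) = 32 x^5 - 160 x^3 + 120 x.

H_5(x); series = 32 x^5 - 160 x^3 + 120 x


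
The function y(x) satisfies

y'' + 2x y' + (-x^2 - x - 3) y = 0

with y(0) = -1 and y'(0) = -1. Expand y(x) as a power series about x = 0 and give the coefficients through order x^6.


Ansatz: y(x) = sum_{n>=0} a_n x^n, so y'(x) = sum_{n>=1} n a_n x^(n-1) and y''(x) = sum_{n>=2} n(n-1) a_n x^(n-2).
Substitute into P(x) y'' + Q(x) y' + R(x) y = 0 with P(x) = 1, Q(x) = 2x, R(x) = -x^2 - x - 3, and match powers of x.
Initial conditions: a_0 = -1, a_1 = -1.
Setting the coefficient of each power of x to zero and solving order by order (substituting the coefficients already found):
  x^0: 2 a_2 - 3 a_0 = 0  ->  2 a_2 = 3 a_0 = -3  ->  a_2 = -3/2
  x^1: 6 a_3 - a_1 - a_0 = 0  ->  6 a_3 = a_1 + a_0 = -2  ->  a_3 = -1/3
  x^2: 12 a_4 + a_2 - a_1 - a_0 = 0  ->  12 a_4 = -a_2 + a_1 + a_0 = -1/2  ->  a_4 = -1/24
  x^3: 20 a_5 + 3 a_3 - a_2 - a_1 = 0  ->  20 a_5 = -3 a_3 + a_2 + a_1 = -3/2  ->  a_5 = -3/40
  x^4: 30 a_6 + 5 a_4 - a_3 - a_2 = 0  ->  30 a_6 = -5 a_4 + a_3 + a_2 = -13/8  ->  a_6 = -13/240
Truncated series: y(x) = -1 - x - (3/2) x^2 - (1/3) x^3 - (1/24) x^4 - (3/40) x^5 - (13/240) x^6 + O(x^7).

a_0 = -1; a_1 = -1; a_2 = -3/2; a_3 = -1/3; a_4 = -1/24; a_5 = -3/40; a_6 = -13/240


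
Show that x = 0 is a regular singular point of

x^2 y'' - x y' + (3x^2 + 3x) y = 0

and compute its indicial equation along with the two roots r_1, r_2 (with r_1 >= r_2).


Divide by x^2 to reach normal form y'' + P_1(x) y' + P_2(x) y = 0 with P_1(x) = -1/x and P_2(x) = 3 + 3/x.
x = 0 is a singular point because the y'-coefficient -1/x has a pole at x = 0 and the y-coefficient 3 + 3/x has a pole at x = 0.
It is a regular singular point because x P_1(x) = p(x) = -1 and x^2 P_2(x) = q(x) = 3x^2 + 3x are polynomials, hence analytic at x = 0.
p(0) = -1,  q(0) = 0.
Indicial equation: r(r-1) + p(0) r + q(0) = 0, i.e. r^2 + (p(0) - 1) r + q(0) = 0, i.e. r^2 - 2 r = 0.
Discriminant: (-2)^2 - 4(0) = 4, so r = (2 ± 2)/2.
Solving: r_1 = 2, r_2 = 0.

indicial: r^2 - 2 r = 0; roots r_1 = 2, r_2 = 0


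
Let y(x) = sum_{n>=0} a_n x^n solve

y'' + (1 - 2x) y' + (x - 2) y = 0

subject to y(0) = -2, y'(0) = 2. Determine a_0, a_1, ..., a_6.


Ansatz: y(x) = sum_{n>=0} a_n x^n, so y'(x) = sum_{n>=1} n a_n x^(n-1) and y''(x) = sum_{n>=2} n(n-1) a_n x^(n-2).
Substitute into P(x) y'' + Q(x) y' + R(x) y = 0 with P(x) = 1, Q(x) = 1 - 2x, R(x) = x - 2, and match powers of x.
Initial conditions: a_0 = -2, a_1 = 2.
Setting the coefficient of each power of x to zero and solving order by order (substituting the coefficients already found):
  x^0: 2 a_2 + a_1 - 2 a_0 = 0  ->  2 a_2 = -a_1 + 2 a_0 = -6  ->  a_2 = -3
  x^1: 6 a_3 + 2 a_2 - 4 a_1 + a_0 = 0  ->  6 a_3 = -2 a_2 + 4 a_1 - a_0 = 16  ->  a_3 = 8/3
  x^2: 12 a_4 + 3 a_3 - 6 a_2 + a_1 = 0  ->  12 a_4 = -3 a_3 + 6 a_2 - a_1 = -28  ->  a_4 = -7/3
  x^3: 20 a_5 + 4 a_4 - 8 a_3 + a_2 = 0  ->  20 a_5 = -4 a_4 + 8 a_3 - a_2 = 101/3  ->  a_5 = 101/60
  x^4: 30 a_6 + 5 a_5 - 10 a_4 + a_3 = 0  ->  30 a_6 = -5 a_5 + 10 a_4 - a_3 = -413/12  ->  a_6 = -413/360
Truncated series: y(x) = -2 + 2 x - 3 x^2 + (8/3) x^3 - (7/3) x^4 + (101/60) x^5 - (413/360) x^6 + O(x^7).

a_0 = -2; a_1 = 2; a_2 = -3; a_3 = 8/3; a_4 = -7/3; a_5 = 101/60; a_6 = -413/360


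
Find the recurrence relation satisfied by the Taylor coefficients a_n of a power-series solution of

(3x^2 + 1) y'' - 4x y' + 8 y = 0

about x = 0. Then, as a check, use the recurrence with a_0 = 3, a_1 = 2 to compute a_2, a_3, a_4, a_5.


Substitute y = sum_n a_n x^n.
(1 + 3 x^2) y'' contributes (n+2)(n+1) a_{n+2} + 3 n(n-1) a_n at x^n.
-4 x y'(x) contributes -4 n a_n at x^n.
8 y(x) contributes 8 a_n at x^n.
Matching x^n: (n+2)(n+1) a_{n+2} + (3 n(n-1) - 4 n + 8) a_n = 0.
Thus a_{n+2} = (-3 n(n-1) + 4 n - 8) / ((n+1)(n+2)) * a_n.

Check with a_0 = 3, a_1 = 2 (apply the recurrence for n = 0, 1, 2, 3): a_0 = 3, a_1 = 2, a_2 = -12, a_3 = -4/3, a_4 = 6, a_5 = 14/15.

a_(n+2) = (-3 n(n-1) + 4 n - 8) / ((n+1)(n+2)) * a_n; check: a_0 = 3, a_1 = 2, a_2 = -12, a_3 = -4/3, a_4 = 6, a_5 = 14/15


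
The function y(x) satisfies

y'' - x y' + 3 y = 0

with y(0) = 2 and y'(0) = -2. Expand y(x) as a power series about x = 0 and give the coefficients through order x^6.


Ansatz: y(x) = sum_{n>=0} a_n x^n, so y'(x) = sum_{n>=1} n a_n x^(n-1) and y''(x) = sum_{n>=2} n(n-1) a_n x^(n-2).
Substitute into P(x) y'' + Q(x) y' + R(x) y = 0 with P(x) = 1, Q(x) = -x, R(x) = 3, and match powers of x.
Initial conditions: a_0 = 2, a_1 = -2.
Setting the coefficient of each power of x to zero and solving order by order (substituting the coefficients already found):
  x^0: 2 a_2 + 3 a_0 = 0  ->  2 a_2 = -3 a_0 = -6  ->  a_2 = -3
  x^1: 6 a_3 + 2 a_1 = 0  ->  6 a_3 = -2 a_1 = 4  ->  a_3 = 2/3
  x^2: 12 a_4 + a_2 = 0  ->  12 a_4 = -a_2 = 3  ->  a_4 = 1/4
  x^3: 20 a_5 = 0  ->  a_5 = 0
  x^4: 30 a_6 - a_4 = 0  ->  30 a_6 = a_4 = 1/4  ->  a_6 = 1/120
Truncated series: y(x) = 2 - 2 x - 3 x^2 + (2/3) x^3 + (1/4) x^4 + (1/120) x^6 + O(x^7).

a_0 = 2; a_1 = -2; a_2 = -3; a_3 = 2/3; a_4 = 1/4; a_5 = 0; a_6 = 1/120


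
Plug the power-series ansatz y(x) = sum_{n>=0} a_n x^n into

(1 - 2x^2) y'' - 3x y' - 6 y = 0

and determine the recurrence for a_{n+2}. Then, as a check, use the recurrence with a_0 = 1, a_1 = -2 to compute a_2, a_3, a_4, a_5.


Substitute y = sum_n a_n x^n.
(1 - 2 x^2) y'' contributes (n+2)(n+1) a_{n+2} - 2 n(n-1) a_n at x^n.
-3 x y'(x) contributes -3 n a_n at x^n.
-6 y(x) contributes -6 a_n at x^n.
Matching x^n: (n+2)(n+1) a_{n+2} + (-2 n(n-1) - 3 n - 6) a_n = 0.
Thus a_{n+2} = (2 n(n-1) + 3 n + 6) / ((n+1)(n+2)) * a_n.

Check with a_0 = 1, a_1 = -2 (apply the recurrence for n = 0, 1, 2, 3): a_0 = 1, a_1 = -2, a_2 = 3, a_3 = -3, a_4 = 4, a_5 = -81/20.

a_(n+2) = (2 n(n-1) + 3 n + 6) / ((n+1)(n+2)) * a_n; check: a_0 = 1, a_1 = -2, a_2 = 3, a_3 = -3, a_4 = 4, a_5 = -81/20


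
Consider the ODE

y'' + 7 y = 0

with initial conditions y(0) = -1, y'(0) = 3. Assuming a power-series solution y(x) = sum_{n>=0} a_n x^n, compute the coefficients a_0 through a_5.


Ansatz: y(x) = sum_{n>=0} a_n x^n, so y'(x) = sum_{n>=1} n a_n x^(n-1) and y''(x) = sum_{n>=2} n(n-1) a_n x^(n-2).
Substitute into P(x) y'' + Q(x) y' + R(x) y = 0 with P(x) = 1, Q(x) = 0, R(x) = 7, and match powers of x.
Initial conditions: a_0 = -1, a_1 = 3.
Setting the coefficient of each power of x to zero and solving order by order (substituting the coefficients already found):
  x^0: 2 a_2 + 7 a_0 = 0  ->  2 a_2 = -7 a_0 = 7  ->  a_2 = 7/2
  x^1: 6 a_3 + 7 a_1 = 0  ->  6 a_3 = -7 a_1 = -21  ->  a_3 = -7/2
  x^2: 12 a_4 + 7 a_2 = 0  ->  12 a_4 = -7 a_2 = -49/2  ->  a_4 = -49/24
  x^3: 20 a_5 + 7 a_3 = 0  ->  20 a_5 = -7 a_3 = 49/2  ->  a_5 = 49/40
Truncated series: y(x) = -1 + 3 x + (7/2) x^2 - (7/2) x^3 - (49/24) x^4 + (49/40) x^5 + O(x^6).

a_0 = -1; a_1 = 3; a_2 = 7/2; a_3 = -7/2; a_4 = -49/24; a_5 = 49/40


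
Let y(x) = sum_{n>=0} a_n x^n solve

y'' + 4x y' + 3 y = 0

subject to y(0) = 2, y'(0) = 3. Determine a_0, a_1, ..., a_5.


Ansatz: y(x) = sum_{n>=0} a_n x^n, so y'(x) = sum_{n>=1} n a_n x^(n-1) and y''(x) = sum_{n>=2} n(n-1) a_n x^(n-2).
Substitute into P(x) y'' + Q(x) y' + R(x) y = 0 with P(x) = 1, Q(x) = 4x, R(x) = 3, and match powers of x.
Initial conditions: a_0 = 2, a_1 = 3.
Setting the coefficient of each power of x to zero and solving order by order (substituting the coefficients already found):
  x^0: 2 a_2 + 3 a_0 = 0  ->  2 a_2 = -3 a_0 = -6  ->  a_2 = -3
  x^1: 6 a_3 + 7 a_1 = 0  ->  6 a_3 = -7 a_1 = -21  ->  a_3 = -7/2
  x^2: 12 a_4 + 11 a_2 = 0  ->  12 a_4 = -11 a_2 = 33  ->  a_4 = 11/4
  x^3: 20 a_5 + 15 a_3 = 0  ->  20 a_5 = -15 a_3 = 105/2  ->  a_5 = 21/8
Truncated series: y(x) = 2 + 3 x - 3 x^2 - (7/2) x^3 + (11/4) x^4 + (21/8) x^5 + O(x^6).

a_0 = 2; a_1 = 3; a_2 = -3; a_3 = -7/2; a_4 = 11/4; a_5 = 21/8


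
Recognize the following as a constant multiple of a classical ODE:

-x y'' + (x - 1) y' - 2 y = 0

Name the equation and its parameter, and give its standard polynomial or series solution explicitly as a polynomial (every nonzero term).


All three coefficients share the factor -1; dividing through by -1 gives  x y'' + (1 - x) y' + 2 y = 0.
This matches the Laguerre equation x y'' + (1 - x) y' + n y = 0 with n = 2; the polynomial solution is L_2(x).
With y = sum_k a_k x^k, matching x^k gives (k+1)k a_{k+1} + (k+1) a_{k+1} - k a_k + n a_k = 0, i.e. (k+1)^2 a_{k+1} = (k - n) a_k = (k - 2) a_k. The right side vanishes at k = 2, so the series terminates at degree 2.
Standard normalization L_n(0) = 1 gives a_0 = 1. Work upward with a_{k+1} = (k - 2) a_k / (k+1)^2:
  a_1 = (0 - 2)(1) / 1^2 = -2/1 = -2
  a_2 = (1 - 2)(-2) / 2^2 = 2/4 = 1/2
Hence L_2(x) = x^2/2 - 2 x + 1.

L_2(x); series = x^2/2 - 2 x + 1


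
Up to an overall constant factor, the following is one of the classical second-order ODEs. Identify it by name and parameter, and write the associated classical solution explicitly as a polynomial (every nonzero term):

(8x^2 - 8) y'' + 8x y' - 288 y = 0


All three coefficients share the factor -8; dividing through by -8 gives  (1 - x^2) y'' - x y' + 36 y = 0.
This matches the Chebyshev equation (1 - x^2) y'' - x y' + n^2 y = 0 (note the -x y' term, not -2x y') with n^2 = 36, so n = 6; the polynomial solution is T_6(x).
With y = sum_k a_k x^k, matching x^k gives (k+2)(k+1) a_{k+2} = (k^2 - n^2) a_k = (k - 6)(k + 6) a_k. The right side vanishes at k = 6, so the series with the parity of 6 terminates at degree 6.
Standard normalization: leading coefficient of T_n is 2^(n-1), so a_6 = 2^5 = 32. Work downward with a_k = (k+1)(k+2) a_{k+2} / ((k - 6)(k + 6)):
  a_4 = (5)(6)(32) / ((4 - 6)(4 + 6)) = 960/(-20) = -48
  a_2 = (3)(4)(-48) / ((2 - 6)(2 + 6)) = -576/(-32) = 18
  a_0 = (1)(2)(18) / ((0 - 6)(0 + 6)) = 36/(-36) = -1
Hence T_6(x) = 32 x^6 - 48 x^4 + 18 x^2 - 1.

T_6(x); series = 32 x^6 - 48 x^4 + 18 x^2 - 1


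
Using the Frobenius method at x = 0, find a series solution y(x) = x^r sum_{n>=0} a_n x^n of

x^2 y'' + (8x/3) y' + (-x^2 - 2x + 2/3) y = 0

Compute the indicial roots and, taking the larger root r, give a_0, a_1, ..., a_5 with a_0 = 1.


Write in Frobenius form y'' + (p(x)/x) y' + (q(x)/x^2) y = 0:
  p(x) = 8/3,  q(x) = -x^2 - 2x + 2/3.
Indicial equation: r(r-1) + (8/3) r + (2/3) = 0 -> roots r_1 = -2/3, r_2 = -1.
Take r = r_1 = -2/3. Let y(x) = x^r sum_{n>=0} a_n x^n with a_0 = 1.
Substitute y = x^r sum a_n x^n and match x^{r+n}. The recurrence is
  D(n) a_n - 2 a_{n-1} - 1 a_{n-2} = 0,  where D(n) = (r+n)(r+n-1) + (8/3)(r+n) + (2/3).
  a_n = [2 a_{n-1} + 1 a_{n-2}] / D(n).
Since the indicial polynomial factors as (r - r_1)(r - r_2), D(n) = (r_1 + n - r_1)(r_1 + n - r_2) = n(n + 1/3).
Evaluating step by step (a_0 = 1):
  n = 1: D(1) = 1(1 + 1/3) = 4/3; numerator = 2(1) = 2; a_1 = (2)/(4/3) = 3/2
  n = 2: D(2) = 2(2 + 1/3) = 14/3; numerator = 2(3/2) + 1(1) = 4; a_2 = (4)/(14/3) = 6/7
  n = 3: D(3) = 3(3 + 1/3) = 10; numerator = 2(6/7) + 1(3/2) = 45/14; a_3 = (45/14)/(10) = 9/28
  n = 4: D(4) = 4(4 + 1/3) = 52/3; numerator = 2(9/28) + 1(6/7) = 3/2; a_4 = (3/2)/(52/3) = 9/104
  n = 5: D(5) = 5(5 + 1/3) = 80/3; numerator = 2(9/104) + 1(9/28) = 45/91; a_5 = (45/91)/(80/3) = 27/1456

r = -2/3; a_0 = 1; a_1 = 3/2; a_2 = 6/7; a_3 = 9/28; a_4 = 9/104; a_5 = 27/1456


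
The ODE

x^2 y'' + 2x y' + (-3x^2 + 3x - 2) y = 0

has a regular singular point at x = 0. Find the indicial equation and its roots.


Divide by x^2 to reach normal form y'' + P_1(x) y' + P_2(x) y = 0 with P_1(x) = 2/x and P_2(x) = -3 + 3/x - 2/x^2.
x = 0 is a singular point because the y'-coefficient 2/x has a pole at x = 0 and the y-coefficient -3 + 3/x - 2/x^2 has a pole at x = 0.
It is a regular singular point because x P_1(x) = p(x) = 2 and x^2 P_2(x) = q(x) = -3x^2 + 3x - 2 are polynomials, hence analytic at x = 0.
p(0) = 2,  q(0) = -2.
Indicial equation: r(r-1) + p(0) r + q(0) = 0, i.e. r^2 + (p(0) - 1) r + q(0) = 0, i.e. r^2 + 1 r - 2 = 0.
Discriminant: (1)^2 - 4(-2) = 9, so r = (-1 ± 3)/2.
Solving: r_1 = 1, r_2 = -2.

indicial: r^2 + 1 r - 2 = 0; roots r_1 = 1, r_2 = -2


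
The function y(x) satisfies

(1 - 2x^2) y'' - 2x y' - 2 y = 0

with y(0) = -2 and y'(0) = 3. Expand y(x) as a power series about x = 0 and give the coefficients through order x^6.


Ansatz: y(x) = sum_{n>=0} a_n x^n, so y'(x) = sum_{n>=1} n a_n x^(n-1) and y''(x) = sum_{n>=2} n(n-1) a_n x^(n-2).
Substitute into P(x) y'' + Q(x) y' + R(x) y = 0 with P(x) = 1 - 2x^2, Q(x) = -2x, R(x) = -2, and match powers of x.
Initial conditions: a_0 = -2, a_1 = 3.
Setting the coefficient of each power of x to zero and solving order by order (substituting the coefficients already found):
  x^0: 2 a_2 - 2 a_0 = 0  ->  2 a_2 = 2 a_0 = -4  ->  a_2 = -2
  x^1: 6 a_3 - 4 a_1 = 0  ->  6 a_3 = 4 a_1 = 12  ->  a_3 = 2
  x^2: 12 a_4 - 10 a_2 = 0  ->  12 a_4 = 10 a_2 = -20  ->  a_4 = -5/3
  x^3: 20 a_5 - 20 a_3 = 0  ->  20 a_5 = 20 a_3 = 40  ->  a_5 = 2
  x^4: 30 a_6 - 34 a_4 = 0  ->  30 a_6 = 34 a_4 = -170/3  ->  a_6 = -17/9
Truncated series: y(x) = -2 + 3 x - 2 x^2 + 2 x^3 - (5/3) x^4 + 2 x^5 - (17/9) x^6 + O(x^7).

a_0 = -2; a_1 = 3; a_2 = -2; a_3 = 2; a_4 = -5/3; a_5 = 2; a_6 = -17/9


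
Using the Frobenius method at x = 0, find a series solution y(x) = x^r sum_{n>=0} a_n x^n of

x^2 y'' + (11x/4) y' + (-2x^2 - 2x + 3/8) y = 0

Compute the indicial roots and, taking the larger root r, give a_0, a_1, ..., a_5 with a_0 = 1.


Write in Frobenius form y'' + (p(x)/x) y' + (q(x)/x^2) y = 0:
  p(x) = 11/4,  q(x) = -2x^2 - 2x + 3/8.
Indicial equation: r(r-1) + (11/4) r + (3/8) = 0 -> roots r_1 = -1/4, r_2 = -3/2.
Take r = r_1 = -1/4. Let y(x) = x^r sum_{n>=0} a_n x^n with a_0 = 1.
Substitute y = x^r sum a_n x^n and match x^{r+n}. The recurrence is
  D(n) a_n - 2 a_{n-1} - 2 a_{n-2} = 0,  where D(n) = (r+n)(r+n-1) + (11/4)(r+n) + (3/8).
  a_n = [2 a_{n-1} + 2 a_{n-2}] / D(n).
Since the indicial polynomial factors as (r - r_1)(r - r_2), D(n) = (r_1 + n - r_1)(r_1 + n - r_2) = n(n + 5/4).
Evaluating step by step (a_0 = 1):
  n = 1: D(1) = 1(1 + 5/4) = 9/4; numerator = 2(1) = 2; a_1 = (2)/(9/4) = 8/9
  n = 2: D(2) = 2(2 + 5/4) = 13/2; numerator = 2(8/9) + 2(1) = 34/9; a_2 = (34/9)/(13/2) = 68/117
  n = 3: D(3) = 3(3 + 5/4) = 51/4; numerator = 2(68/117) + 2(8/9) = 344/117; a_3 = (344/117)/(51/4) = 1376/5967
  n = 4: D(4) = 4(4 + 5/4) = 21; numerator = 2(1376/5967) + 2(68/117) = 9688/5967; a_4 = (9688/5967)/(21) = 1384/17901
  n = 5: D(5) = 5(5 + 5/4) = 125/4; numerator = 2(1384/17901) + 2(1376/5967) = 848/1377; a_5 = (848/1377)/(125/4) = 3392/172125

r = -1/4; a_0 = 1; a_1 = 8/9; a_2 = 68/117; a_3 = 1376/5967; a_4 = 1384/17901; a_5 = 3392/172125


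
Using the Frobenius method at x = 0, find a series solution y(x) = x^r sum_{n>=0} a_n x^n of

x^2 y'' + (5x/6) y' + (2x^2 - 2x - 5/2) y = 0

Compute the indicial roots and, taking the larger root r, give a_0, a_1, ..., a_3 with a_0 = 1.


Write in Frobenius form y'' + (p(x)/x) y' + (q(x)/x^2) y = 0:
  p(x) = 5/6,  q(x) = 2x^2 - 2x - 5/2.
Indicial equation: r(r-1) + (5/6) r + (-5/2) = 0 -> roots r_1 = 5/3, r_2 = -3/2.
Take r = r_1 = 5/3. Let y(x) = x^r sum_{n>=0} a_n x^n with a_0 = 1.
Substitute y = x^r sum a_n x^n and match x^{r+n}. The recurrence is
  D(n) a_n - 2 a_{n-1} + 2 a_{n-2} = 0,  where D(n) = (r+n)(r+n-1) + (5/6)(r+n) + (-5/2).
  a_n = [2 a_{n-1} - 2 a_{n-2}] / D(n).
Since the indicial polynomial factors as (r - r_1)(r - r_2), D(n) = (r_1 + n - r_1)(r_1 + n - r_2) = n(n + 19/6).
Evaluating step by step (a_0 = 1):
  n = 1: D(1) = 1(1 + 19/6) = 25/6; numerator = 2(1) = 2; a_1 = (2)/(25/6) = 12/25
  n = 2: D(2) = 2(2 + 19/6) = 31/3; numerator = 2(12/25) - 2(1) = -26/25; a_2 = (-26/25)/(31/3) = -78/775
  n = 3: D(3) = 3(3 + 19/6) = 37/2; numerator = 2(-78/775) - 2(12/25) = -36/31; a_3 = (-36/31)/(37/2) = -72/1147

r = 5/3; a_0 = 1; a_1 = 12/25; a_2 = -78/775; a_3 = -72/1147


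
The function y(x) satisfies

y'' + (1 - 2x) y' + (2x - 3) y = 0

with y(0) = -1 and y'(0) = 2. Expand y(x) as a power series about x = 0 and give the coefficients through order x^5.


Ansatz: y(x) = sum_{n>=0} a_n x^n, so y'(x) = sum_{n>=1} n a_n x^(n-1) and y''(x) = sum_{n>=2} n(n-1) a_n x^(n-2).
Substitute into P(x) y'' + Q(x) y' + R(x) y = 0 with P(x) = 1, Q(x) = 1 - 2x, R(x) = 2x - 3, and match powers of x.
Initial conditions: a_0 = -1, a_1 = 2.
Setting the coefficient of each power of x to zero and solving order by order (substituting the coefficients already found):
  x^0: 2 a_2 + a_1 - 3 a_0 = 0  ->  2 a_2 = -a_1 + 3 a_0 = -5  ->  a_2 = -5/2
  x^1: 6 a_3 + 2 a_2 - 5 a_1 + 2 a_0 = 0  ->  6 a_3 = -2 a_2 + 5 a_1 - 2 a_0 = 17  ->  a_3 = 17/6
  x^2: 12 a_4 + 3 a_3 - 7 a_2 + 2 a_1 = 0  ->  12 a_4 = -3 a_3 + 7 a_2 - 2 a_1 = -30  ->  a_4 = -5/2
  x^3: 20 a_5 + 4 a_4 - 9 a_3 + 2 a_2 = 0  ->  20 a_5 = -4 a_4 + 9 a_3 - 2 a_2 = 81/2  ->  a_5 = 81/40
Truncated series: y(x) = -1 + 2 x - (5/2) x^2 + (17/6) x^3 - (5/2) x^4 + (81/40) x^5 + O(x^6).

a_0 = -1; a_1 = 2; a_2 = -5/2; a_3 = 17/6; a_4 = -5/2; a_5 = 81/40
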